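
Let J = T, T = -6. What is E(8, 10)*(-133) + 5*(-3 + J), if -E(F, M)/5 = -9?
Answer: -6030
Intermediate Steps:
J = -6
E(F, M) = 45 (E(F, M) = -5*(-9) = 45)
E(8, 10)*(-133) + 5*(-3 + J) = 45*(-133) + 5*(-3 - 6) = -5985 + 5*(-9) = -5985 - 45 = -6030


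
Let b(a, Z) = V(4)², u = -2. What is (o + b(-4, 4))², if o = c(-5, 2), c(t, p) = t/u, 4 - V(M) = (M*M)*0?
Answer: 1369/4 ≈ 342.25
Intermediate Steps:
V(M) = 4 (V(M) = 4 - M*M*0 = 4 - M²*0 = 4 - 1*0 = 4 + 0 = 4)
c(t, p) = -t/2 (c(t, p) = t/(-2) = t*(-½) = -t/2)
b(a, Z) = 16 (b(a, Z) = 4² = 16)
o = 5/2 (o = -½*(-5) = 5/2 ≈ 2.5000)
(o + b(-4, 4))² = (5/2 + 16)² = (37/2)² = 1369/4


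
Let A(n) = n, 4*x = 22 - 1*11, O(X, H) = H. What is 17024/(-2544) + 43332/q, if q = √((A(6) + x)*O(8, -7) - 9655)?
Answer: -1064/159 - 28888*I*√38865/12955 ≈ -6.6918 - 439.6*I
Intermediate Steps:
x = 11/4 (x = (22 - 1*11)/4 = (22 - 11)/4 = (¼)*11 = 11/4 ≈ 2.7500)
q = I*√38865/2 (q = √((6 + 11/4)*(-7) - 9655) = √((35/4)*(-7) - 9655) = √(-245/4 - 9655) = √(-38865/4) = I*√38865/2 ≈ 98.571*I)
17024/(-2544) + 43332/q = 17024/(-2544) + 43332/((I*√38865/2)) = 17024*(-1/2544) + 43332*(-2*I*√38865/38865) = -1064/159 - 28888*I*√38865/12955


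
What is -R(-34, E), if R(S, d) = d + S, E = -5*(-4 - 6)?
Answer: -16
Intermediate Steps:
E = 50 (E = -5*(-10) = 50)
R(S, d) = S + d
-R(-34, E) = -(-34 + 50) = -1*16 = -16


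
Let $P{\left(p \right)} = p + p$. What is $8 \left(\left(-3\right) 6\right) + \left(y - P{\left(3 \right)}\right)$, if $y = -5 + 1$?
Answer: $-154$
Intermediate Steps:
$y = -4$
$P{\left(p \right)} = 2 p$
$8 \left(\left(-3\right) 6\right) + \left(y - P{\left(3 \right)}\right) = 8 \left(\left(-3\right) 6\right) - \left(4 + 2 \cdot 3\right) = 8 \left(-18\right) - 10 = -144 - 10 = -154$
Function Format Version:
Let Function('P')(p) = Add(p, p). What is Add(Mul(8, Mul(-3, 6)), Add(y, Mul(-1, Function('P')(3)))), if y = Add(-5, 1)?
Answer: -154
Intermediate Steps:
y = -4
Function('P')(p) = Mul(2, p)
Add(Mul(8, Mul(-3, 6)), Add(y, Mul(-1, Function('P')(3)))) = Add(Mul(8, Mul(-3, 6)), Add(-4, Mul(-1, Mul(2, 3)))) = Add(Mul(8, -18), Add(-4, Mul(-1, 6))) = Add(-144, Add(-4, -6)) = Add(-144, -10) = -154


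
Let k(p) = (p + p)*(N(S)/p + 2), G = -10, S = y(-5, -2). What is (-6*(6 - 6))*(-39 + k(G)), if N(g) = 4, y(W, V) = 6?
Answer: 0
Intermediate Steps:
S = 6
k(p) = 2*p*(2 + 4/p) (k(p) = (p + p)*(4/p + 2) = (2*p)*(2 + 4/p) = 2*p*(2 + 4/p))
(-6*(6 - 6))*(-39 + k(G)) = (-6*(6 - 6))*(-39 + (8 + 4*(-10))) = (-6*0)*(-39 + (8 - 40)) = 0*(-39 - 32) = 0*(-71) = 0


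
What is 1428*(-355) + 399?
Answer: -506541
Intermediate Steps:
1428*(-355) + 399 = -506940 + 399 = -506541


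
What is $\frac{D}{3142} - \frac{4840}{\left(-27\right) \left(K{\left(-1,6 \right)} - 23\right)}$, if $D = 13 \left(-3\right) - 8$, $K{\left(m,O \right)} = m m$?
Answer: $- \frac{692509}{84834} \approx -8.1631$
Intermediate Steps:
$K{\left(m,O \right)} = m^{2}$
$D = -47$ ($D = -39 - 8 = -47$)
$\frac{D}{3142} - \frac{4840}{\left(-27\right) \left(K{\left(-1,6 \right)} - 23\right)} = - \frac{47}{3142} - \frac{4840}{\left(-27\right) \left(\left(-1\right)^{2} - 23\right)} = \left(-47\right) \frac{1}{3142} - \frac{4840}{\left(-27\right) \left(1 - 23\right)} = - \frac{47}{3142} - \frac{4840}{\left(-27\right) \left(1 - 23\right)} = - \frac{47}{3142} - \frac{4840}{\left(-27\right) \left(-22\right)} = - \frac{47}{3142} - \frac{4840}{594} = - \frac{47}{3142} - \frac{220}{27} = - \frac{692509}{84834}$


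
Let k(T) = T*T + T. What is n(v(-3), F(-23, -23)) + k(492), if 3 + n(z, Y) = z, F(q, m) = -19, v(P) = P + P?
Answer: 242547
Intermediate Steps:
v(P) = 2*P
n(z, Y) = -3 + z
k(T) = T + T**2 (k(T) = T**2 + T = T + T**2)
n(v(-3), F(-23, -23)) + k(492) = (-3 + 2*(-3)) + 492*(1 + 492) = (-3 - 6) + 492*493 = -9 + 242556 = 242547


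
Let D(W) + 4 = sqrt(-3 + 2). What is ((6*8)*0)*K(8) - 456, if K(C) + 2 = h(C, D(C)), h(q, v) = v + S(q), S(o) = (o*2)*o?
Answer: -456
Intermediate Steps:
D(W) = -4 + I (D(W) = -4 + sqrt(-3 + 2) = -4 + sqrt(-1) = -4 + I)
S(o) = 2*o**2 (S(o) = (2*o)*o = 2*o**2)
h(q, v) = v + 2*q**2
K(C) = -6 + I + 2*C**2 (K(C) = -2 + ((-4 + I) + 2*C**2) = -2 + (-4 + I + 2*C**2) = -6 + I + 2*C**2)
((6*8)*0)*K(8) - 456 = ((6*8)*0)*(-6 + I + 2*8**2) - 456 = (48*0)*(-6 + I + 2*64) - 456 = 0*(-6 + I + 128) - 456 = 0*(122 + I) - 456 = 0 - 456 = -456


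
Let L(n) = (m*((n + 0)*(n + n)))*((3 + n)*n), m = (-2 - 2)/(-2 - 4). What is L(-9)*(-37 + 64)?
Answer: 157464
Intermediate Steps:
m = ⅔ (m = -4/(-6) = -4*(-⅙) = ⅔ ≈ 0.66667)
L(n) = 4*n³*(3 + n)/3 (L(n) = (2*((n + 0)*(n + n))/3)*((3 + n)*n) = (2*(n*(2*n))/3)*(n*(3 + n)) = (2*(2*n²)/3)*(n*(3 + n)) = (4*n²/3)*(n*(3 + n)) = 4*n³*(3 + n)/3)
L(-9)*(-37 + 64) = ((4/3)*(-9)³*(3 - 9))*(-37 + 64) = ((4/3)*(-729)*(-6))*27 = 5832*27 = 157464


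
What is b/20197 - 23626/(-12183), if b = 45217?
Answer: 1028053033/246060051 ≈ 4.1781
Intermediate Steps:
b/20197 - 23626/(-12183) = 45217/20197 - 23626/(-12183) = 45217*(1/20197) - 23626*(-1/12183) = 45217/20197 + 23626/12183 = 1028053033/246060051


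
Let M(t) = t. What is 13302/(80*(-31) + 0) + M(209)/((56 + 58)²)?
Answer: -1133911/212040 ≈ -5.3476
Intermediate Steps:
13302/(80*(-31) + 0) + M(209)/((56 + 58)²) = 13302/(80*(-31) + 0) + 209/((56 + 58)²) = 13302/(-2480 + 0) + 209/(114²) = 13302/(-2480) + 209/12996 = 13302*(-1/2480) + 209*(1/12996) = -6651/1240 + 11/684 = -1133911/212040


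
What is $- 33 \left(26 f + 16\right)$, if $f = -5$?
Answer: $3762$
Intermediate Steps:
$- 33 \left(26 f + 16\right) = - 33 \left(26 \left(-5\right) + 16\right) = - 33 \left(-130 + 16\right) = \left(-33\right) \left(-114\right) = 3762$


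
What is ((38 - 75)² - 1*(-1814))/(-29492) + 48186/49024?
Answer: 158132265/180726976 ≈ 0.87498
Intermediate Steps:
((38 - 75)² - 1*(-1814))/(-29492) + 48186/49024 = ((-37)² + 1814)*(-1/29492) + 48186*(1/49024) = (1369 + 1814)*(-1/29492) + 24093/24512 = 3183*(-1/29492) + 24093/24512 = -3183/29492 + 24093/24512 = 158132265/180726976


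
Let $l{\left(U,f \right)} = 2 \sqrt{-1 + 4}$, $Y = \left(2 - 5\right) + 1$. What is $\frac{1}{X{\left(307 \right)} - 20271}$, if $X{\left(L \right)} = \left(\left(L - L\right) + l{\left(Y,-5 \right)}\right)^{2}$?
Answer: $- \frac{1}{20259} \approx -4.9361 \cdot 10^{-5}$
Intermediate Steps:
$Y = -2$ ($Y = -3 + 1 = -2$)
$l{\left(U,f \right)} = 2 \sqrt{3}$
$X{\left(L \right)} = 12$ ($X{\left(L \right)} = \left(\left(L - L\right) + 2 \sqrt{3}\right)^{2} = \left(0 + 2 \sqrt{3}\right)^{2} = \left(2 \sqrt{3}\right)^{2} = 12$)
$\frac{1}{X{\left(307 \right)} - 20271} = \frac{1}{12 - 20271} = \frac{1}{-20259} = - \frac{1}{20259}$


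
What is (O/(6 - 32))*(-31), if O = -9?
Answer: -279/26 ≈ -10.731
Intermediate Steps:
(O/(6 - 32))*(-31) = -9/(6 - 32)*(-31) = -9/(-26)*(-31) = -9*(-1/26)*(-31) = (9/26)*(-31) = -279/26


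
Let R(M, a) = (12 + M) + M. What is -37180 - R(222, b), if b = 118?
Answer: -37636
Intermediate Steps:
R(M, a) = 12 + 2*M
-37180 - R(222, b) = -37180 - (12 + 2*222) = -37180 - (12 + 444) = -37180 - 1*456 = -37180 - 456 = -37636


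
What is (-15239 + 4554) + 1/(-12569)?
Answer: -134299766/12569 ≈ -10685.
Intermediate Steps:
(-15239 + 4554) + 1/(-12569) = -10685 - 1/12569 = -134299766/12569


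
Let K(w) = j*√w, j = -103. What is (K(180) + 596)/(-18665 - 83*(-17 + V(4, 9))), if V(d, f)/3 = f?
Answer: -596/19495 + 618*√5/19495 ≈ 0.040312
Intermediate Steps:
V(d, f) = 3*f
K(w) = -103*√w
(K(180) + 596)/(-18665 - 83*(-17 + V(4, 9))) = (-618*√5 + 596)/(-18665 - 83*(-17 + 3*9)) = (-618*√5 + 596)/(-18665 - 83*(-17 + 27)) = (-618*√5 + 596)/(-18665 - 83*10) = (596 - 618*√5)/(-18665 - 830) = (596 - 618*√5)/(-19495) = (596 - 618*√5)*(-1/19495) = -596/19495 + 618*√5/19495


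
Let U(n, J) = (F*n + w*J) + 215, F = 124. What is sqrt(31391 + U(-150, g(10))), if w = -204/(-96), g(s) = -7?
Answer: 7*sqrt(4242)/4 ≈ 113.98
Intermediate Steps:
w = 17/8 (w = -204*(-1/96) = 17/8 ≈ 2.1250)
U(n, J) = 215 + 124*n + 17*J/8 (U(n, J) = (124*n + 17*J/8) + 215 = 215 + 124*n + 17*J/8)
sqrt(31391 + U(-150, g(10))) = sqrt(31391 + (215 + 124*(-150) + (17/8)*(-7))) = sqrt(31391 + (215 - 18600 - 119/8)) = sqrt(31391 - 147199/8) = sqrt(103929/8) = 7*sqrt(4242)/4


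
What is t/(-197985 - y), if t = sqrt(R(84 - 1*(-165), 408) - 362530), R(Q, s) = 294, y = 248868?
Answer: -2*I*sqrt(90559)/446853 ≈ -0.0013469*I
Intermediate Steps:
t = 2*I*sqrt(90559) (t = sqrt(294 - 362530) = sqrt(-362236) = 2*I*sqrt(90559) ≈ 601.86*I)
t/(-197985 - y) = (2*I*sqrt(90559))/(-197985 - 1*248868) = (2*I*sqrt(90559))/(-197985 - 248868) = (2*I*sqrt(90559))/(-446853) = (2*I*sqrt(90559))*(-1/446853) = -2*I*sqrt(90559)/446853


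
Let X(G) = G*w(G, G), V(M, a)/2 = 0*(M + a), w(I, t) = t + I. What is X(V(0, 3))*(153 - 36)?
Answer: 0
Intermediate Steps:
w(I, t) = I + t
V(M, a) = 0 (V(M, a) = 2*(0*(M + a)) = 2*0 = 0)
X(G) = 2*G² (X(G) = G*(G + G) = G*(2*G) = 2*G²)
X(V(0, 3))*(153 - 36) = (2*0²)*(153 - 36) = (2*0)*117 = 0*117 = 0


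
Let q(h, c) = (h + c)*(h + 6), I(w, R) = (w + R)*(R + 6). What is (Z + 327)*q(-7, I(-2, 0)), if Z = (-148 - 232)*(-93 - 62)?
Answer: 1125313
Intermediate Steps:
I(w, R) = (6 + R)*(R + w) (I(w, R) = (R + w)*(6 + R) = (6 + R)*(R + w))
q(h, c) = (6 + h)*(c + h) (q(h, c) = (c + h)*(6 + h) = (6 + h)*(c + h))
Z = 58900 (Z = -380*(-155) = 58900)
(Z + 327)*q(-7, I(-2, 0)) = (58900 + 327)*((-7)² + 6*(0² + 6*0 + 6*(-2) + 0*(-2)) + 6*(-7) + (0² + 6*0 + 6*(-2) + 0*(-2))*(-7)) = 59227*(49 + 6*(0 + 0 - 12 + 0) - 42 + (0 + 0 - 12 + 0)*(-7)) = 59227*(49 + 6*(-12) - 42 - 12*(-7)) = 59227*(49 - 72 - 42 + 84) = 59227*19 = 1125313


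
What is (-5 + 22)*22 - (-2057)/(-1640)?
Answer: 611303/1640 ≈ 372.75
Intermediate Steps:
(-5 + 22)*22 - (-2057)/(-1640) = 17*22 - (-2057)*(-1)/1640 = 374 - 1*2057/1640 = 374 - 2057/1640 = 611303/1640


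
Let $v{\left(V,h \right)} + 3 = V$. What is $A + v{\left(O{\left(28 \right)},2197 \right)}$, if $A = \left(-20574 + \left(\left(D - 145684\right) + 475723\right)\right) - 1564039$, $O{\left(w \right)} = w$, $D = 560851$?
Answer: $-693698$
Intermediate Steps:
$v{\left(V,h \right)} = -3 + V$
$A = -693723$ ($A = \left(-20574 + \left(\left(560851 - 145684\right) + 475723\right)\right) - 1564039 = \left(-20574 + \left(415167 + 475723\right)\right) - 1564039 = \left(-20574 + 890890\right) - 1564039 = 870316 - 1564039 = -693723$)
$A + v{\left(O{\left(28 \right)},2197 \right)} = -693723 + \left(-3 + 28\right) = -693723 + 25 = -693698$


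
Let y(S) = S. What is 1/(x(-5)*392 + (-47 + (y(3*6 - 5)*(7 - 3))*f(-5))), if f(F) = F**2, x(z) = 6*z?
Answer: -1/10507 ≈ -9.5175e-5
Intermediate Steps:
1/(x(-5)*392 + (-47 + (y(3*6 - 5)*(7 - 3))*f(-5))) = 1/((6*(-5))*392 + (-47 + ((3*6 - 5)*(7 - 3))*(-5)**2)) = 1/(-30*392 + (-47 + ((18 - 5)*4)*25)) = 1/(-11760 + (-47 + (13*4)*25)) = 1/(-11760 + (-47 + 52*25)) = 1/(-11760 + (-47 + 1300)) = 1/(-11760 + 1253) = 1/(-10507) = -1/10507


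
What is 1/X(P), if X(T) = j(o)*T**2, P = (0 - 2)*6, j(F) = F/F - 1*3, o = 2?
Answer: -1/288 ≈ -0.0034722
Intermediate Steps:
j(F) = -2 (j(F) = 1 - 3 = -2)
P = -12 (P = -2*6 = -12)
X(T) = -2*T**2
1/X(P) = 1/(-2*(-12)**2) = 1/(-2*144) = 1/(-288) = -1/288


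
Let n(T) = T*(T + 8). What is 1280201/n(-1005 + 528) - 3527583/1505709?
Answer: 42164592290/12475802871 ≈ 3.3797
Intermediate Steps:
n(T) = T*(8 + T)
1280201/n(-1005 + 528) - 3527583/1505709 = 1280201/(((-1005 + 528)*(8 + (-1005 + 528)))) - 3527583/1505709 = 1280201/((-477*(8 - 477))) - 3527583*1/1505709 = 1280201/((-477*(-469))) - 1175861/501903 = 1280201/223713 - 1175861/501903 = 42164592290/12475802871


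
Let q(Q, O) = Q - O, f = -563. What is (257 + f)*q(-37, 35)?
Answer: 22032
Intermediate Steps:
(257 + f)*q(-37, 35) = (257 - 563)*(-37 - 1*35) = -306*(-37 - 35) = -306*(-72) = 22032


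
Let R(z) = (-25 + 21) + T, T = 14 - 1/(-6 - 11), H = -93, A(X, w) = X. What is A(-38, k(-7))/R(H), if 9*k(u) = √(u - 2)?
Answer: -34/9 ≈ -3.7778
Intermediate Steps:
k(u) = √(-2 + u)/9 (k(u) = √(u - 2)/9 = √(-2 + u)/9)
T = 239/17 (T = 14 - 1/(-17) = 14 - 1*(-1/17) = 14 + 1/17 = 239/17 ≈ 14.059)
R(z) = 171/17 (R(z) = (-25 + 21) + 239/17 = -4 + 239/17 = 171/17)
A(-38, k(-7))/R(H) = -38/171/17 = -38*17/171 = -34/9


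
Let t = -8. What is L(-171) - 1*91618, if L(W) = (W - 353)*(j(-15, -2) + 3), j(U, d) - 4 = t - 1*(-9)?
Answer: -95810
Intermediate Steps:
j(U, d) = 5 (j(U, d) = 4 + (-8 - 1*(-9)) = 4 + (-8 + 9) = 4 + 1 = 5)
L(W) = -2824 + 8*W (L(W) = (W - 353)*(5 + 3) = (-353 + W)*8 = -2824 + 8*W)
L(-171) - 1*91618 = (-2824 + 8*(-171)) - 1*91618 = (-2824 - 1368) - 91618 = -4192 - 91618 = -95810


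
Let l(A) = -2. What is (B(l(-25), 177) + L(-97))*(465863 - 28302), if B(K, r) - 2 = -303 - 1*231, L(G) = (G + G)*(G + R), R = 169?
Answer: -6344634500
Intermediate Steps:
L(G) = 2*G*(169 + G) (L(G) = (G + G)*(G + 169) = (2*G)*(169 + G) = 2*G*(169 + G))
B(K, r) = -532 (B(K, r) = 2 + (-303 - 1*231) = 2 + (-303 - 231) = 2 - 534 = -532)
(B(l(-25), 177) + L(-97))*(465863 - 28302) = (-532 + 2*(-97)*(169 - 97))*(465863 - 28302) = (-532 + 2*(-97)*72)*437561 = (-532 - 13968)*437561 = -14500*437561 = -6344634500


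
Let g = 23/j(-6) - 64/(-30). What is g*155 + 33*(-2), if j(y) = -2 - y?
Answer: 13871/12 ≈ 1155.9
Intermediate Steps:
g = 473/60 (g = 23/(-2 - 1*(-6)) - 64/(-30) = 23/(-2 + 6) - 64*(-1/30) = 23/4 + 32/15 = 473/60 ≈ 7.8833)
g*155 + 33*(-2) = (473/60)*155 + 33*(-2) = 14663/12 - 66 = 13871/12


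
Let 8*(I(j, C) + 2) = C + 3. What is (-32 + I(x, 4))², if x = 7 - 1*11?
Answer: 70225/64 ≈ 1097.3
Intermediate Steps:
x = -4 (x = 7 - 11 = -4)
I(j, C) = -13/8 + C/8 (I(j, C) = -2 + (C + 3)/8 = -2 + (3 + C)/8 = -2 + (3/8 + C/8) = -13/8 + C/8)
(-32 + I(x, 4))² = (-32 + (-13/8 + (⅛)*4))² = (-32 + (-13/8 + ½))² = (-32 - 9/8)² = (-265/8)² = 70225/64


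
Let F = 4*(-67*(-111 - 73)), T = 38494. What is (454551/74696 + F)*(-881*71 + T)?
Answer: -88622709103071/74696 ≈ -1.1864e+9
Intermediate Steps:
F = 49312 (F = 4*(-67*(-184)) = 4*12328 = 49312)
(454551/74696 + F)*(-881*71 + T) = (454551/74696 + 49312)*(-881*71 + 38494) = (454551*(1/74696) + 49312)*(-62551 + 38494) = (454551/74696 + 49312)*(-24057) = (3683863703/74696)*(-24057) = -88622709103071/74696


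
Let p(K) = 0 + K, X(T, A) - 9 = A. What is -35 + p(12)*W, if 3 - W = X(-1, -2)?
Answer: -83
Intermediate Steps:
X(T, A) = 9 + A
W = -4 (W = 3 - (9 - 2) = 3 - 1*7 = 3 - 7 = -4)
p(K) = K
-35 + p(12)*W = -35 + 12*(-4) = -35 - 48 = -83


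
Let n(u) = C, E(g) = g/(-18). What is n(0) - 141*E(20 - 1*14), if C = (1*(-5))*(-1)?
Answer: 52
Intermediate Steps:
E(g) = -g/18 (E(g) = g*(-1/18) = -g/18)
C = 5 (C = -5*(-1) = 5)
n(u) = 5
n(0) - 141*E(20 - 1*14) = 5 - (-47)*(20 - 1*14)/6 = 5 - (-47)*(20 - 14)/6 = 5 - (-47)*6/6 = 5 - 141*(-1/3) = 5 + 47 = 52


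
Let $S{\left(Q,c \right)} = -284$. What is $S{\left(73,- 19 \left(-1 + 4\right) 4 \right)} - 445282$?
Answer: $-445566$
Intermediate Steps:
$S{\left(73,- 19 \left(-1 + 4\right) 4 \right)} - 445282 = -284 - 445282 = -445566$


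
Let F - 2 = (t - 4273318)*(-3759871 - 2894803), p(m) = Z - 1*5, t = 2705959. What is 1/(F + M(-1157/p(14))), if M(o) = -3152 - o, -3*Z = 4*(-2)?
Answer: 7/73011842276241 ≈ 9.5875e-14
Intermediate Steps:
Z = 8/3 (Z = -4*(-2)/3 = -1/3*(-8) = 8/3 ≈ 2.6667)
p(m) = -7/3 (p(m) = 8/3 - 1*5 = 8/3 - 5 = -7/3)
F = 10430263185968 (F = 2 + (2705959 - 4273318)*(-3759871 - 2894803) = 2 - 1567359*(-6654674) = 2 + 10430263185966 = 10430263185968)
1/(F + M(-1157/p(14))) = 1/(10430263185968 + (-3152 - (-1157)/(-7/3))) = 1/(10430263185968 + (-3152 - (-1157)*(-3)/7)) = 1/(10430263185968 + (-3152 - 1*3471/7)) = 1/(10430263185968 + (-3152 - 3471/7)) = 1/(10430263185968 - 25535/7) = 1/(73011842276241/7) = 7/73011842276241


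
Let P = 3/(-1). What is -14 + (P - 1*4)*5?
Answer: -49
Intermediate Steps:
P = -3 (P = 3*(-1) = -3)
-14 + (P - 1*4)*5 = -14 + (-3 - 1*4)*5 = -14 + (-3 - 4)*5 = -14 - 7*5 = -14 - 35 = -49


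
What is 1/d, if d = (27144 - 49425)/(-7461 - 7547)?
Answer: 2144/3183 ≈ 0.67358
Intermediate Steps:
d = 3183/2144 (d = -22281/(-15008) = -22281*(-1/15008) = 3183/2144 ≈ 1.4846)
1/d = 1/(3183/2144) = 2144/3183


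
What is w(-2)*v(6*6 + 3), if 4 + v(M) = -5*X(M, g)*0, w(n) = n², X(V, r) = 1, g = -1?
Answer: -16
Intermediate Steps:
v(M) = -4 (v(M) = -4 - 5*1*0 = -4 - 5*0 = -4 + 0 = -4)
w(-2)*v(6*6 + 3) = (-2)²*(-4) = 4*(-4) = -16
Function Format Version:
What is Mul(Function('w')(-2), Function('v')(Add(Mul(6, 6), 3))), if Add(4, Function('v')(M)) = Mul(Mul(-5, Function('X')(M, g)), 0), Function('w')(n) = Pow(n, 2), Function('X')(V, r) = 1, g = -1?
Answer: -16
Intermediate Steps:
Function('v')(M) = -4 (Function('v')(M) = Add(-4, Mul(Mul(-5, 1), 0)) = Add(-4, Mul(-5, 0)) = Add(-4, 0) = -4)
Mul(Function('w')(-2), Function('v')(Add(Mul(6, 6), 3))) = Mul(Pow(-2, 2), -4) = Mul(4, -4) = -16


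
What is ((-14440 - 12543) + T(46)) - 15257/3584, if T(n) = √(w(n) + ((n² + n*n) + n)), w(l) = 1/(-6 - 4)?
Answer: -96722329/3584 + √427790/10 ≈ -26922.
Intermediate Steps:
w(l) = -⅒ (w(l) = 1/(-10) = -⅒)
T(n) = √(-⅒ + n + 2*n²) (T(n) = √(-⅒ + ((n² + n*n) + n)) = √(-⅒ + ((n² + n²) + n)) = √(-⅒ + (2*n² + n)) = √(-⅒ + (n + 2*n²)) = √(-⅒ + n + 2*n²))
((-14440 - 12543) + T(46)) - 15257/3584 = ((-14440 - 12543) + √(-10 + 100*46 + 200*46²)/10) - 15257/3584 = (-26983 + √(-10 + 4600 + 200*2116)/10) - 15257*1/3584 = (-26983 + √(-10 + 4600 + 423200)/10) - 15257/3584 = (-26983 + √427790/10) - 15257/3584 = -96722329/3584 + √427790/10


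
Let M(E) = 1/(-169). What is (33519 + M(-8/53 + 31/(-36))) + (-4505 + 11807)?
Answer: 6898748/169 ≈ 40821.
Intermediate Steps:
M(E) = -1/169
(33519 + M(-8/53 + 31/(-36))) + (-4505 + 11807) = (33519 - 1/169) + (-4505 + 11807) = 5664710/169 + 7302 = 6898748/169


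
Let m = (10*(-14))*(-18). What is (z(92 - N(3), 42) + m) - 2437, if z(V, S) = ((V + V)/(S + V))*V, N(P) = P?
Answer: 26715/131 ≈ 203.93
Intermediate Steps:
z(V, S) = 2*V²/(S + V) (z(V, S) = ((2*V)/(S + V))*V = (2*V/(S + V))*V = 2*V²/(S + V))
m = 2520 (m = -140*(-18) = 2520)
(z(92 - N(3), 42) + m) - 2437 = (2*(92 - 1*3)²/(42 + (92 - 1*3)) + 2520) - 2437 = (2*(92 - 3)²/(42 + (92 - 3)) + 2520) - 2437 = (2*89²/(42 + 89) + 2520) - 2437 = (2*7921/131 + 2520) - 2437 = (2*7921*(1/131) + 2520) - 2437 = (15842/131 + 2520) - 2437 = 345962/131 - 2437 = 26715/131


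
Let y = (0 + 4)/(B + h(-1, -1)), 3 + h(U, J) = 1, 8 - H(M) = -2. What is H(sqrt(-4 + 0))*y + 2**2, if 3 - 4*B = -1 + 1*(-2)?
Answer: -76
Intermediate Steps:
H(M) = 10 (H(M) = 8 - 1*(-2) = 8 + 2 = 10)
h(U, J) = -2 (h(U, J) = -3 + 1 = -2)
B = 3/2 (B = 3/4 - (-1 + 1*(-2))/4 = 3/4 - (-1 - 2)/4 = 3/4 - 1/4*(-3) = 3/4 + 3/4 = 3/2 ≈ 1.5000)
y = -8 (y = (0 + 4)/(3/2 - 2) = 4/(-1/2) = 4*(-2) = -8)
H(sqrt(-4 + 0))*y + 2**2 = 10*(-8) + 2**2 = -80 + 4 = -76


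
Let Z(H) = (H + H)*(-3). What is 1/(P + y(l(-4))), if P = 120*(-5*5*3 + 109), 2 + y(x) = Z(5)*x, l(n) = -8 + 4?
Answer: 1/4198 ≈ 0.00023821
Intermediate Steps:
l(n) = -4
Z(H) = -6*H (Z(H) = (2*H)*(-3) = -6*H)
y(x) = -2 - 30*x (y(x) = -2 + (-6*5)*x = -2 - 30*x)
P = 4080 (P = 120*(-25*3 + 109) = 120*(-75 + 109) = 120*34 = 4080)
1/(P + y(l(-4))) = 1/(4080 + (-2 - 30*(-4))) = 1/(4080 + (-2 + 120)) = 1/(4080 + 118) = 1/4198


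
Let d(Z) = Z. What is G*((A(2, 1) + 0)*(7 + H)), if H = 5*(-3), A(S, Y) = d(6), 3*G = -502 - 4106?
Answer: 73728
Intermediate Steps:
G = -1536 (G = (-502 - 4106)/3 = (⅓)*(-4608) = -1536)
A(S, Y) = 6
H = -15
G*((A(2, 1) + 0)*(7 + H)) = -1536*(6 + 0)*(7 - 15) = -9216*(-8) = -1536*(-48) = 73728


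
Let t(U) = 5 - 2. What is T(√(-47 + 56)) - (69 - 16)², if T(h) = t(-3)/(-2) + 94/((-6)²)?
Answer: -25271/9 ≈ -2807.9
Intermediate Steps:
t(U) = 3
T(h) = 10/9 (T(h) = 3/(-2) + 94/((-6)²) = 3*(-½) + 94/36 = -3/2 + 94*(1/36) = -3/2 + 47/18 = 10/9)
T(√(-47 + 56)) - (69 - 16)² = 10/9 - (69 - 16)² = 10/9 - 1*53² = 10/9 - 1*2809 = 10/9 - 2809 = -25271/9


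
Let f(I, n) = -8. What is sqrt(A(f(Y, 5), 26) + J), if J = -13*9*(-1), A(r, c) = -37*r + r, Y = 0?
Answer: 9*sqrt(5) ≈ 20.125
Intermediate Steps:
A(r, c) = -36*r
J = 117 (J = -117*(-1) = 117)
sqrt(A(f(Y, 5), 26) + J) = sqrt(-36*(-8) + 117) = sqrt(288 + 117) = sqrt(405) = 9*sqrt(5)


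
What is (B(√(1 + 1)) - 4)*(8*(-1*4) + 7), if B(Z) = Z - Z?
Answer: 100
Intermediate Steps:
B(Z) = 0
(B(√(1 + 1)) - 4)*(8*(-1*4) + 7) = (0 - 4)*(8*(-1*4) + 7) = -4*(8*(-4) + 7) = -4*(-32 + 7) = -4*(-25) = 100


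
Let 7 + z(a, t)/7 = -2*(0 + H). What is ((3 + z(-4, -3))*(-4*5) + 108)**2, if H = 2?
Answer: 2521744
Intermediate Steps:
z(a, t) = -77 (z(a, t) = -49 + 7*(-2*(0 + 2)) = -49 + 7*(-2*2) = -49 + 7*(-4) = -49 - 28 = -77)
((3 + z(-4, -3))*(-4*5) + 108)**2 = ((3 - 77)*(-4*5) + 108)**2 = (-74*(-20) + 108)**2 = (1480 + 108)**2 = 1588**2 = 2521744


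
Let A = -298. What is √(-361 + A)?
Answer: I*√659 ≈ 25.671*I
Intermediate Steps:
√(-361 + A) = √(-361 - 298) = √(-659) = I*√659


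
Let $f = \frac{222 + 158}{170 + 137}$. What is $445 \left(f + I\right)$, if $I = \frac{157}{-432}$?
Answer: $\frac{51602645}{132624} \approx 389.09$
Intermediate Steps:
$I = - \frac{157}{432}$ ($I = 157 \left(- \frac{1}{432}\right) = - \frac{157}{432} \approx -0.36343$)
$f = \frac{380}{307} \approx 1.2378$
$445 \left(f + I\right) = 445 \left(\frac{380}{307} - \frac{157}{432}\right) = 445 \cdot \frac{115961}{132624} = \frac{51602645}{132624}$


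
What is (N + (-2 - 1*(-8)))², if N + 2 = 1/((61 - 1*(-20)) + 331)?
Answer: 2719201/169744 ≈ 16.019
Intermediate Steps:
N = -823/412 (N = -2 + 1/((61 - 1*(-20)) + 331) = -2 + 1/((61 + 20) + 331) = -2 + 1/(81 + 331) = -2 + 1/412 = -823/412 ≈ -1.9976)
(N + (-2 - 1*(-8)))² = (-823/412 + (-2 - 1*(-8)))² = (-823/412 + (-2 + 8))² = (-823/412 + 6)² = (1649/412)² = 2719201/169744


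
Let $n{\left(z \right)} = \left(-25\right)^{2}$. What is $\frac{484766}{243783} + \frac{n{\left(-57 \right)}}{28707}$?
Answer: $\frac{4689513979}{2332759527} \approx 2.0103$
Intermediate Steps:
$n{\left(z \right)} = 625$
$\frac{484766}{243783} + \frac{n{\left(-57 \right)}}{28707} = \frac{484766}{243783} + \frac{625}{28707} = \frac{4689513979}{2332759527}$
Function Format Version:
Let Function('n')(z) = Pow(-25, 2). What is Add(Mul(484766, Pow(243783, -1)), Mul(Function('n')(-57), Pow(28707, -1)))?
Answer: Rational(4689513979, 2332759527) ≈ 2.0103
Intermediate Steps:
Function('n')(z) = 625
Add(Mul(484766, Pow(243783, -1)), Mul(Function('n')(-57), Pow(28707, -1))) = Add(Mul(484766, Pow(243783, -1)), Mul(625, Pow(28707, -1))) = Add(Mul(484766, Rational(1, 243783)), Mul(625, Rational(1, 28707))) = Add(Rational(484766, 243783), Rational(625, 28707)) = Rational(4689513979, 2332759527)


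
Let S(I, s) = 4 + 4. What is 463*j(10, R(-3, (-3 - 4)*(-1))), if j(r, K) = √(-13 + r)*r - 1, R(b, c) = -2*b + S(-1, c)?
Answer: -463 + 4630*I*√3 ≈ -463.0 + 8019.4*I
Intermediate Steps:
S(I, s) = 8
R(b, c) = 8 - 2*b (R(b, c) = -2*b + 8 = 8 - 2*b)
j(r, K) = -1 + r*√(-13 + r) (j(r, K) = r*√(-13 + r) - 1 = -1 + r*√(-13 + r))
463*j(10, R(-3, (-3 - 4)*(-1))) = 463*(-1 + 10*√(-13 + 10)) = 463*(-1 + 10*√(-3)) = 463*(-1 + 10*(I*√3)) = 463*(-1 + 10*I*√3) = -463 + 4630*I*√3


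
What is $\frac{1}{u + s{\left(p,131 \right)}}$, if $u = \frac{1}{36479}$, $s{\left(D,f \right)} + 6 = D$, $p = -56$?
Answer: $- \frac{36479}{2261697} \approx -0.016129$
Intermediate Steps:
$s{\left(D,f \right)} = -6 + D$
$u = \frac{1}{36479} \approx 2.7413 \cdot 10^{-5}$
$\frac{1}{u + s{\left(p,131 \right)}} = \frac{1}{\frac{1}{36479} - 62} = \frac{1}{- \frac{2261697}{36479}} = - \frac{36479}{2261697}$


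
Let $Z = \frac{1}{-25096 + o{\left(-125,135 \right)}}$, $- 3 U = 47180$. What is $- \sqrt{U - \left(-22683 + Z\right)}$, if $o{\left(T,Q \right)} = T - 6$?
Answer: $- \frac{\sqrt{491891243866}}{8409} \approx -83.405$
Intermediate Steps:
$U = - \frac{47180}{3}$ ($U = \left(- \frac{1}{3}\right) 47180 = - \frac{47180}{3} \approx -15727.0$)
$o{\left(T,Q \right)} = -6 + T$ ($o{\left(T,Q \right)} = T - 6 = -6 + T$)
$Z = - \frac{1}{25227}$ ($Z = \frac{1}{-25096 - 131} = \frac{1}{-25227} = - \frac{1}{25227} \approx -3.964 \cdot 10^{-5}$)
$- \sqrt{U - \left(-22683 + Z\right)} = - \sqrt{- \frac{47180}{3} + \left(22683 - - \frac{1}{25227}\right)} = - \sqrt{- \frac{47180}{3} + \left(22683 + \frac{1}{25227}\right)} = - \sqrt{- \frac{47180}{3} + \frac{572224042}{25227}} = - \sqrt{\frac{175487422}{25227}} = - \frac{\sqrt{491891243866}}{8409}$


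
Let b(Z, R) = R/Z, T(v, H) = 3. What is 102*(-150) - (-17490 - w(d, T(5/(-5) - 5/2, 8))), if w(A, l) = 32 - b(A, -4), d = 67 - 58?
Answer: 20002/9 ≈ 2222.4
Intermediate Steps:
d = 9
w(A, l) = 32 + 4/A (w(A, l) = 32 - (-4)/A = 32 + 4/A)
102*(-150) - (-17490 - w(d, T(5/(-5) - 5/2, 8))) = 102*(-150) - (-17490 - (32 + 4/9)) = -15300 - (-17490 - (32 + 4*(⅑))) = -15300 - (-17490 - (32 + 4/9)) = -15300 - (-17490 - 1*292/9) = -15300 - (-17490 - 292/9) = -15300 - 1*(-157702/9) = -15300 + 157702/9 = 20002/9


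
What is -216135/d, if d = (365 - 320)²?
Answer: -1601/15 ≈ -106.73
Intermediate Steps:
d = 2025 (d = 45² = 2025)
-216135/d = -216135/2025 = -216135*1/2025 = -1601/15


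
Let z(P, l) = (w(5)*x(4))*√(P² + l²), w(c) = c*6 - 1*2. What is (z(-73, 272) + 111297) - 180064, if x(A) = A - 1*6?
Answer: -68767 - 56*√79313 ≈ -84538.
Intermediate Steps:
w(c) = -2 + 6*c (w(c) = 6*c - 2 = -2 + 6*c)
x(A) = -6 + A (x(A) = A - 6 = -6 + A)
z(P, l) = -56*√(P² + l²) (z(P, l) = ((-2 + 6*5)*(-6 + 4))*√(P² + l²) = ((-2 + 30)*(-2))*√(P² + l²) = (28*(-2))*√(P² + l²) = -56*√(P² + l²))
(z(-73, 272) + 111297) - 180064 = (-56*√((-73)² + 272²) + 111297) - 180064 = (-56*√(5329 + 73984) + 111297) - 180064 = (-56*√79313 + 111297) - 180064 = (111297 - 56*√79313) - 180064 = -68767 - 56*√79313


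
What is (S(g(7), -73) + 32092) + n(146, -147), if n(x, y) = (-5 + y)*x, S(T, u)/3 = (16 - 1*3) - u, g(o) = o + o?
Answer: 10158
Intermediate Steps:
g(o) = 2*o
S(T, u) = 39 - 3*u (S(T, u) = 3*((16 - 1*3) - u) = 3*((16 - 3) - u) = 3*(13 - u) = 39 - 3*u)
n(x, y) = x*(-5 + y)
(S(g(7), -73) + 32092) + n(146, -147) = ((39 - 3*(-73)) + 32092) + 146*(-5 - 147) = ((39 + 219) + 32092) + 146*(-152) = (258 + 32092) - 22192 = 32350 - 22192 = 10158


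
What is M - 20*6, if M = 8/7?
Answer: -832/7 ≈ -118.86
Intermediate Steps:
M = 8/7 (M = 8*(1/7) = 8/7 ≈ 1.1429)
M - 20*6 = 8/7 - 20*6 = 8/7 - 5*24 = 8/7 - 120 = -832/7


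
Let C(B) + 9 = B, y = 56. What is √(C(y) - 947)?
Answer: 30*I ≈ 30.0*I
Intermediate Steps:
C(B) = -9 + B
√(C(y) - 947) = √((-9 + 56) - 947) = √(47 - 947) = √(-900) = 30*I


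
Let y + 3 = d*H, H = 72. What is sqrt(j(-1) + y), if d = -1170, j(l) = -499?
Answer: I*sqrt(84742) ≈ 291.1*I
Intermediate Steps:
y = -84243 (y = -3 - 1170*72 = -3 - 84240 = -84243)
sqrt(j(-1) + y) = sqrt(-499 - 84243) = sqrt(-84742) = I*sqrt(84742)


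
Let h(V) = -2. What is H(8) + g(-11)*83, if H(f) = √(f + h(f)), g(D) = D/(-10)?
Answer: 913/10 + √6 ≈ 93.750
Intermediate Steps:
g(D) = -D/10 (g(D) = D*(-⅒) = -D/10)
H(f) = √(-2 + f) (H(f) = √(f - 2) = √(-2 + f))
H(8) + g(-11)*83 = √(-2 + 8) - ⅒*(-11)*83 = √6 + (11/10)*83 = √6 + 913/10 = 913/10 + √6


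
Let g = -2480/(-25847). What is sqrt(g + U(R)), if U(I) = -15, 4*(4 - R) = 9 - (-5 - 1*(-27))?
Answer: 5*I*sqrt(398276423)/25847 ≈ 3.8606*I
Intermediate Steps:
R = 29/4 (R = 4 - (9 - (-5 - 1*(-27)))/4 = 4 - (9 - (-5 + 27))/4 = 4 - (9 - 1*22)/4 = 4 - (9 - 22)/4 = 4 - 1/4*(-13) = 4 + 13/4 = 29/4 ≈ 7.2500)
g = 2480/25847 (g = -2480*(-1/25847) = 2480/25847 ≈ 0.095949)
sqrt(g + U(R)) = sqrt(2480/25847 - 15) = sqrt(-385225/25847) = 5*I*sqrt(398276423)/25847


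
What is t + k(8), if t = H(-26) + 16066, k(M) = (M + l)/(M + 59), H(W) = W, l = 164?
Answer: 1074852/67 ≈ 16043.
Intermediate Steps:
k(M) = (164 + M)/(59 + M) (k(M) = (M + 164)/(M + 59) = (164 + M)/(59 + M))
t = 16040 (t = -26 + 16066 = 16040)
t + k(8) = 16040 + (164 + 8)/(59 + 8) = 16040 + 172/67 = 1074852/67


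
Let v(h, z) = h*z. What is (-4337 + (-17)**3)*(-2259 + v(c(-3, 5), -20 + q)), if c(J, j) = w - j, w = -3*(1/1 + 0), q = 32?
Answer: 21783750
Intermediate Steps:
w = -3 (w = -3*(1 + 0) = -3*1 = -3)
c(J, j) = -3 - j
(-4337 + (-17)**3)*(-2259 + v(c(-3, 5), -20 + q)) = (-4337 + (-17)**3)*(-2259 + (-3 - 1*5)*(-20 + 32)) = (-4337 - 4913)*(-2259 + (-3 - 5)*12) = -9250*(-2259 - 8*12) = -9250*(-2259 - 96) = -9250*(-2355) = 21783750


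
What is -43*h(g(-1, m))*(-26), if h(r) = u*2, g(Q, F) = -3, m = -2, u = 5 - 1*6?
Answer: -2236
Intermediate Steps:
u = -1 (u = 5 - 6 = -1)
h(r) = -2 (h(r) = -1*2 = -2)
-43*h(g(-1, m))*(-26) = -43*(-2)*(-26) = 86*(-26) = -2236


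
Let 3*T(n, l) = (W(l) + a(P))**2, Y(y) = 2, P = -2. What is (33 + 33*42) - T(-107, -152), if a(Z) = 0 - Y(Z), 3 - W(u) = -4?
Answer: 4232/3 ≈ 1410.7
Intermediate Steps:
W(u) = 7 (W(u) = 3 - 1*(-4) = 3 + 4 = 7)
a(Z) = -2 (a(Z) = 0 - 1*2 = 0 - 2 = -2)
T(n, l) = 25/3 (T(n, l) = (7 - 2)**2/3 = (1/3)*5**2 = (1/3)*25 = 25/3)
(33 + 33*42) - T(-107, -152) = (33 + 33*42) - 1*25/3 = (33 + 1386) - 25/3 = 1419 - 25/3 = 4232/3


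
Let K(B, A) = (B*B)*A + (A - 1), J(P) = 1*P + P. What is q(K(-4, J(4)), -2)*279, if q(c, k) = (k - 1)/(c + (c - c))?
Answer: -31/5 ≈ -6.2000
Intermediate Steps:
J(P) = 2*P (J(P) = P + P = 2*P)
K(B, A) = -1 + A + A*B² (K(B, A) = B²*A + (-1 + A) = A*B² + (-1 + A) = -1 + A + A*B²)
q(c, k) = (-1 + k)/c (q(c, k) = (-1 + k)/(c + 0) = (-1 + k)/c)
q(K(-4, J(4)), -2)*279 = ((-1 - 2)/(-1 + 2*4 + (2*4)*(-4)²))*279 = (-3/(-1 + 8 + 8*16))*279 = (-3/(-1 + 8 + 128))*279 = (-3/135)*279 = ((1/135)*(-3))*279 = -1/45*279 = -31/5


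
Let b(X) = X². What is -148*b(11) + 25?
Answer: -17883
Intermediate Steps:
-148*b(11) + 25 = -148*11² + 25 = -148*121 + 25 = -17908 + 25 = -17883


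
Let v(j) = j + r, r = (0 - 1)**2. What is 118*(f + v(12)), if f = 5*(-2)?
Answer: 354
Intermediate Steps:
r = 1 (r = (-1)**2 = 1)
f = -10
v(j) = 1 + j (v(j) = j + 1 = 1 + j)
118*(f + v(12)) = 118*(-10 + (1 + 12)) = 118*(-10 + 13) = 118*3 = 354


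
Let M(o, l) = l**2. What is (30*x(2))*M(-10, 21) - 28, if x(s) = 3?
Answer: 39662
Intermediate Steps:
(30*x(2))*M(-10, 21) - 28 = (30*3)*21**2 - 28 = 90*441 - 28 = 39690 - 28 = 39662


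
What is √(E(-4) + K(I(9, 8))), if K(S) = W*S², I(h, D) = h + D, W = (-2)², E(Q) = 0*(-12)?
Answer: 34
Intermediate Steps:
E(Q) = 0
W = 4
I(h, D) = D + h
K(S) = 4*S²
√(E(-4) + K(I(9, 8))) = √(0 + 4*(8 + 9)²) = √(0 + 4*17²) = √(0 + 4*289) = √(0 + 1156) = √1156 = 34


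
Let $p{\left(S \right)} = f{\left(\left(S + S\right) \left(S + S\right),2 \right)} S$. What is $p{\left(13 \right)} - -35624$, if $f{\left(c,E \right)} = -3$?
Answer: $35585$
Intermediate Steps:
$p{\left(S \right)} = - 3 S$
$p{\left(13 \right)} - -35624 = \left(-3\right) 13 - -35624 = -39 + 35624 = 35585$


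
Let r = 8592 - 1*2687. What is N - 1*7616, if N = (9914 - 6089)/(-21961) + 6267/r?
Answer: -987525590318/129679705 ≈ -7615.1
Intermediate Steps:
r = 5905 (r = 8592 - 2687 = 5905)
N = 115042962/129679705 (N = (9914 - 6089)/(-21961) + 6267/5905 = 3825*(-1/21961) + 6267*(1/5905) = -3825/21961 + 6267/5905 = 115042962/129679705 ≈ 0.88713)
N - 1*7616 = 115042962/129679705 - 1*7616 = 115042962/129679705 - 7616 = -987525590318/129679705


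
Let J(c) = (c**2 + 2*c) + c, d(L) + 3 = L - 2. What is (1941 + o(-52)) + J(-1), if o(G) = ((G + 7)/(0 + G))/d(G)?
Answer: 1915717/988 ≈ 1939.0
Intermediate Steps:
d(L) = -5 + L (d(L) = -3 + (L - 2) = -3 + (-2 + L) = -5 + L)
o(G) = (7 + G)/(G*(-5 + G)) (o(G) = ((G + 7)/(0 + G))/(-5 + G) = ((7 + G)/G)/(-5 + G) = (7 + G)/(G*(-5 + G)))
J(c) = c**2 + 3*c
(1941 + o(-52)) + J(-1) = (1941 + (7 - 52)/((-52)*(-5 - 52))) - (3 - 1) = (1941 - 1/52*(-45)/(-57)) - 1*2 = (1941 - 1/52*(-1/57)*(-45)) - 2 = (1941 - 15/988) - 2 = 1917693/988 - 2 = 1915717/988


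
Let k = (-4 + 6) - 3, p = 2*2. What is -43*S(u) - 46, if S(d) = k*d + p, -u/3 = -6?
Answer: 556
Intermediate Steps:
p = 4
u = 18 (u = -3*(-6) = 18)
k = -1 (k = 2 - 3 = -1)
S(d) = 4 - d (S(d) = -d + 4 = 4 - d)
-43*S(u) - 46 = -43*(4 - 1*18) - 46 = -43*(4 - 18) - 46 = -43*(-14) - 46 = 602 - 46 = 556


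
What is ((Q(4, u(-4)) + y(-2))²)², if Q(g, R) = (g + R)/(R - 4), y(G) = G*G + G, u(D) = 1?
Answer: 1/81 ≈ 0.012346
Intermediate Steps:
y(G) = G + G² (y(G) = G² + G = G + G²)
Q(g, R) = (R + g)/(-4 + R)
((Q(4, u(-4)) + y(-2))²)² = (((1 + 4)/(-4 + 1) - 2*(1 - 2))²)² = ((5/(-3) - 2*(-1))²)² = ((-⅓*5 + 2)²)² = ((-5/3 + 2)²)² = ((⅓)²)² = (⅑)² = 1/81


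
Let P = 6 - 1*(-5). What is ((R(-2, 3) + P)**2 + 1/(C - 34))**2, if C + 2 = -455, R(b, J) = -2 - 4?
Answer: 150651076/241081 ≈ 624.90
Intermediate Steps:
R(b, J) = -6
P = 11 (P = 6 + 5 = 11)
C = -457 (C = -2 - 455 = -457)
((R(-2, 3) + P)**2 + 1/(C - 34))**2 = ((-6 + 11)**2 + 1/(-457 - 34))**2 = (5**2 + 1/(-491))**2 = (25 - 1/491)**2 = (12274/491)**2 = 150651076/241081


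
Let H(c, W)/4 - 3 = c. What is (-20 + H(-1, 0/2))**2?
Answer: 144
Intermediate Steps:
H(c, W) = 12 + 4*c
(-20 + H(-1, 0/2))**2 = (-20 + (12 + 4*(-1)))**2 = (-20 + (12 - 4))**2 = (-20 + 8)**2 = (-12)**2 = 144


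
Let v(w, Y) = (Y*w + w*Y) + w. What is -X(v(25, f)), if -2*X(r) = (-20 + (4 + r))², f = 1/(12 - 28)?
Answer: 2209/128 ≈ 17.258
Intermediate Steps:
f = -1/16 (f = 1/(-16) = -1/16 ≈ -0.062500)
v(w, Y) = w + 2*Y*w (v(w, Y) = (Y*w + Y*w) + w = 2*Y*w + w = w + 2*Y*w)
X(r) = -(-16 + r)²/2 (X(r) = -(-20 + (4 + r))²/2 = -(-16 + r)²/2)
-X(v(25, f)) = -(-1)*(-16 + 25*(1 + 2*(-1/16)))²/2 = -(-1)*(-16 + 25*(1 - ⅛))²/2 = -(-1)*(-16 + 25*(7/8))²/2 = -(-1)*(-16 + 175/8)²/2 = -(-1)*(47/8)²/2 = -(-1)*2209/(2*64) = -1*(-2209/128) = 2209/128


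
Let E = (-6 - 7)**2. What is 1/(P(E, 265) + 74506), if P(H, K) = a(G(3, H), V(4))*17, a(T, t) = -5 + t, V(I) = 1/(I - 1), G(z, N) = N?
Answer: 3/223280 ≈ 1.3436e-5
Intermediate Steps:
E = 169 (E = (-13)**2 = 169)
V(I) = 1/(-1 + I)
P(H, K) = -238/3 (P(H, K) = (-5 + 1/(-1 + 4))*17 = (-5 + 1/3)*17 = -14/3*17 = -238/3)
1/(P(E, 265) + 74506) = 1/(-238/3 + 74506) = 1/(223280/3) = 3/223280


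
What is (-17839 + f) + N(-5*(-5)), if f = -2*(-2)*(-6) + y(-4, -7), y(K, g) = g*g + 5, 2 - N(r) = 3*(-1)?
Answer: -17804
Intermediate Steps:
N(r) = 5 (N(r) = 2 - 3*(-1) = 2 - 1*(-3) = 2 + 3 = 5)
y(K, g) = 5 + g² (y(K, g) = g² + 5 = 5 + g²)
f = 30 (f = -2*(-2)*(-6) + (5 + (-7)²) = 4*(-6) + (5 + 49) = -24 + 54 = 30)
(-17839 + f) + N(-5*(-5)) = (-17839 + 30) + 5 = -17809 + 5 = -17804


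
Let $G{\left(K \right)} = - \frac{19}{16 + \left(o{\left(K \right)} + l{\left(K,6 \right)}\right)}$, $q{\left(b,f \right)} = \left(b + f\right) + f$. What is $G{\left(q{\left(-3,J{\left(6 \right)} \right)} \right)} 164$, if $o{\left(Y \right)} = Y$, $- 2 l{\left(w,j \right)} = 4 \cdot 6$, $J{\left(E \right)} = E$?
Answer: $- \frac{3116}{13} \approx -239.69$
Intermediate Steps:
$l{\left(w,j \right)} = -12$ ($l{\left(w,j \right)} = - \frac{4 \cdot 6}{2} = \left(- \frac{1}{2}\right) 24 = -12$)
$q{\left(b,f \right)} = b + 2 f$
$G{\left(K \right)} = - \frac{19}{4 + K}$ ($G{\left(K \right)} = - \frac{19}{16 + \left(K - 12\right)} = - \frac{19}{16 + \left(-12 + K\right)} = - \frac{19}{4 + K}$)
$G{\left(q{\left(-3,J{\left(6 \right)} \right)} \right)} 164 = - \frac{19}{4 + \left(-3 + 2 \cdot 6\right)} 164 = - \frac{19}{4 + \left(-3 + 12\right)} 164 = - \frac{19}{4 + 9} \cdot 164 = - \frac{19}{13} \cdot 164 = \left(-19\right) \frac{1}{13} \cdot 164 = \left(- \frac{19}{13}\right) 164 = - \frac{3116}{13}$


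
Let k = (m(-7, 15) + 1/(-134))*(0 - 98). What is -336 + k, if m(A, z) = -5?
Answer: 10367/67 ≈ 154.73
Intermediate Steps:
k = 32879/67 (k = (-5 + 1/(-134))*(0 - 98) = (-5 - 1/134)*(-98) = -671/134*(-98) = 32879/67 ≈ 490.73)
-336 + k = -336 + 32879/67 = 10367/67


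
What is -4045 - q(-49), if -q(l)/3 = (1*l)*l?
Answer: 3158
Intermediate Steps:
q(l) = -3*l² (q(l) = -3*1*l*l = -3*l*l = -3*l²)
-4045 - q(-49) = -4045 - (-3)*(-49)² = -4045 - (-3)*2401 = -4045 - 1*(-7203) = -4045 + 7203 = 3158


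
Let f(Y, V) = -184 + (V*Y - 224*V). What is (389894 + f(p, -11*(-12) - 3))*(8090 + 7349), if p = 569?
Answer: 6703845385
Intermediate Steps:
f(Y, V) = -184 - 224*V + V*Y (f(Y, V) = -184 + (-224*V + V*Y) = -184 - 224*V + V*Y)
(389894 + f(p, -11*(-12) - 3))*(8090 + 7349) = (389894 + (-184 - 224*(-11*(-12) - 3) + (-11*(-12) - 3)*569))*(8090 + 7349) = (389894 + (-184 - 224*(132 - 3) + (132 - 3)*569))*15439 = (389894 + (-184 - 224*129 + 129*569))*15439 = (389894 + (-184 - 28896 + 73401))*15439 = (389894 + 44321)*15439 = 434215*15439 = 6703845385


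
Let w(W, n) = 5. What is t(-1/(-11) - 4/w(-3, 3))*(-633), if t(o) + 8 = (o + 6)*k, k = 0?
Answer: 5064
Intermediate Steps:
t(o) = -8 (t(o) = -8 + (o + 6)*0 = -8 + (6 + o)*0 = -8 + 0 = -8)
t(-1/(-11) - 4/w(-3, 3))*(-633) = -8*(-633) = 5064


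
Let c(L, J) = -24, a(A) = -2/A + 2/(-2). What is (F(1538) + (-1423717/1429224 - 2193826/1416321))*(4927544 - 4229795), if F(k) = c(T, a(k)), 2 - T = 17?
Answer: -245049759886042241/13230326568 ≈ -1.8522e+7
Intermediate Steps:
T = -15 (T = 2 - 1*17 = 2 - 17 = -15)
a(A) = -1 - 2/A (a(A) = -2/A + 2*(-½) = -2/A - 1 = -1 - 2/A)
F(k) = -24
(F(1538) + (-1423717/1429224 - 2193826/1416321))*(4927544 - 4229795) = (-24 + (-1423717/1429224 - 2193826/1416321))*(4927544 - 4229795) = (-24 + (-1423717*1/1429224 - 2193826*1/1416321))*697749 = (-24 + (-1423717/1429224 - 2193826/1416321))*697749 = (-24 - 101017824631/39690979704)*697749 = -1053601337527/39690979704*697749 = -245049759886042241/13230326568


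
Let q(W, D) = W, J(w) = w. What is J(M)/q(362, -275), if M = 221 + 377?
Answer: 299/181 ≈ 1.6519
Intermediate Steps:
M = 598
J(M)/q(362, -275) = 598/362 = 598*(1/362) = 299/181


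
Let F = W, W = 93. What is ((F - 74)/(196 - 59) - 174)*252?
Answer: -6002388/137 ≈ -43813.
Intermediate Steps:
F = 93
((F - 74)/(196 - 59) - 174)*252 = ((93 - 74)/(196 - 59) - 174)*252 = (19/137 - 174)*252 = -23819/137*252 = -6002388/137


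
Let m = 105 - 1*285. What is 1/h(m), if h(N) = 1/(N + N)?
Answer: -360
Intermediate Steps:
m = -180 (m = 105 - 285 = -180)
h(N) = 1/(2*N)
1/h(m) = 1/((1/2)/(-180)) = 1/((1/2)*(-1/180)) = 1/(-1/360) = -360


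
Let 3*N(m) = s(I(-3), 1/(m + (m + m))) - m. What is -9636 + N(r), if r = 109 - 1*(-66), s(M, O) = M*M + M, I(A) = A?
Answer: -29077/3 ≈ -9692.3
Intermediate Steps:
s(M, O) = M + M² (s(M, O) = M² + M = M + M²)
r = 175 (r = 109 + 66 = 175)
N(m) = 2 - m/3 (N(m) = (-3*(1 - 3) - m)/3 = (-3*(-2) - m)/3 = (6 - m)/3 = 2 - m/3)
-9636 + N(r) = -9636 + (2 - ⅓*175) = -9636 + (2 - 175/3) = -9636 - 169/3 = -29077/3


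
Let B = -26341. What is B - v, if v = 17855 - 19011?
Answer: -25185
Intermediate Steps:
v = -1156
B - v = -26341 - 1*(-1156) = -26341 + 1156 = -25185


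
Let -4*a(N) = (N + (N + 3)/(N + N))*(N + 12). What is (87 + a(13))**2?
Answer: 9801/2704 ≈ 3.6246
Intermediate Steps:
a(N) = -(12 + N)*(N + (3 + N)/(2*N))/4 (a(N) = -(N + (N + 3)/(N + N))*(N + 12)/4 = -(N + (3 + N)/((2*N)))*(12 + N)/4 = -(N + (3 + N)*(1/(2*N)))*(12 + N)/4 = -(N + (3 + N)/(2*N))*(12 + N)/4 = -(12 + N)*(N + (3 + N)/(2*N))/4)
(87 + a(13))**2 = (87 + (1/8)*(-36 - 1*13*(15 + 2*13**2 + 25*13))/13)**2 = (87 + (1/8)*(1/13)*(-36 - 1*13*(15 + 2*169 + 325)))**2 = (87 + (1/8)*(1/13)*(-36 - 1*13*(15 + 338 + 325)))**2 = (87 + (1/8)*(1/13)*(-36 - 1*13*678))**2 = (87 + (1/8)*(1/13)*(-36 - 8814))**2 = (87 + (1/8)*(1/13)*(-8850))**2 = (87 - 4425/52)**2 = (99/52)**2 = 9801/2704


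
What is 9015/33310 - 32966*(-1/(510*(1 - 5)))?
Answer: -53985343/3397620 ≈ -15.889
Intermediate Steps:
9015/33310 - 32966*(-1/(510*(1 - 5))) = 9015*(1/33310) - 32966/(-4*15*(-34)) = 1803/6662 - 32966/((-60*(-34))) = 1803/6662 - 32966/2040 = 1803/6662 - 32966*1/2040 = 1803/6662 - 16483/1020 = -53985343/3397620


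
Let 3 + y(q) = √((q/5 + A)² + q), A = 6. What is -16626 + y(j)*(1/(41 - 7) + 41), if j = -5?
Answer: -569469/34 + 1395*√5/17 ≈ -16566.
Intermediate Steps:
y(q) = -3 + √(q + (6 + q/5)²) (y(q) = -3 + √((q/5 + 6)² + q) = -3 + √((6 + q/5)² + q) = -3 + √(q + (6 + q/5)²))
-16626 + y(j)*(1/(41 - 7) + 41) = -16626 + (-3 + √((30 - 5)² + 25*(-5))/5)*(1/(41 - 7) + 41) = -16626 + (-3 + √(25² - 125)/5)*(1/34 + 41) = -16626 + (-3 + √(625 - 125)/5)*(1/34 + 41) = -16626 + (-3 + √500/5)*(1395/34) = -16626 + (-3 + (10*√5)/5)*(1395/34) = -16626 + (-3 + 2*√5)*(1395/34) = -16626 + (-4185/34 + 1395*√5/17) = -569469/34 + 1395*√5/17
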